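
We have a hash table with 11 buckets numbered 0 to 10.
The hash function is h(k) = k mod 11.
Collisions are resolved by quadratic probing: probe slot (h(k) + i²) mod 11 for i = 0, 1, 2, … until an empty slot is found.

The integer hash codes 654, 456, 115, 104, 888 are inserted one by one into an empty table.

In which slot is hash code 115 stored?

Insert 654: h=5, slot 5 empty -> index 5.
Insert 456: h=5, slot 5 occupied -> index 6.
Insert 115: h=5, slots 5,6 occupied -> index 9.
Insert 104: h=5, slots 5,6,9 occupied -> index 3.
Insert 888: h=8, slot 8 empty -> index 8.
Table: [., ., ., 104, ., 654, 456, ., 888, 115, .]

9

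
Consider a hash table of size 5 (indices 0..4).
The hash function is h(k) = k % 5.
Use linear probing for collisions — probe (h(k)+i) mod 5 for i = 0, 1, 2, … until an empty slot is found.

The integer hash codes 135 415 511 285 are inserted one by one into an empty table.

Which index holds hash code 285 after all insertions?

Insert 135: h=0, slot 0 empty -> index 0.
Insert 415: h=0, slot 0 occupied -> index 1.
Insert 511: h=1, slot 1 occupied -> index 2.
Insert 285: h=0, slots 0,1,2 occupied -> index 3.
Table: [135, 415, 511, 285, —]

3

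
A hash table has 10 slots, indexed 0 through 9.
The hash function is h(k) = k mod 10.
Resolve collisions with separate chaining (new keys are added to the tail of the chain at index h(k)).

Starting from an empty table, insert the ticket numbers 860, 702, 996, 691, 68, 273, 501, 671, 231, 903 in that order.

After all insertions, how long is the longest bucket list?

860 → bucket 0
702 → bucket 2
996 → bucket 6
691 → bucket 1
68 → bucket 8
273 → bucket 3
501 → bucket 1 (collision)
671 → bucket 1 (collision)
231 → bucket 1 (collision)
903 → bucket 3 (collision)
Final buckets:
0: 860
1: 691 -> 501 -> 671 -> 231
2: 702
3: 273 -> 903
4: —
5: —
6: 996
7: —
8: 68
9: —

4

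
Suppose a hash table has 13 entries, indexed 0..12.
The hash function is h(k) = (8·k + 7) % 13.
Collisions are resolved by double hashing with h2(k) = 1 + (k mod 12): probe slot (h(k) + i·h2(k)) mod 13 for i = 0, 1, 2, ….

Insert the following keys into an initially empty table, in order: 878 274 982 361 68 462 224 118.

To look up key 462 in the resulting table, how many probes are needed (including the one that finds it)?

878: h=11 => slot 11
274: h=2 => slot 2
982: h=11, h2=11, probe 11,9 => slot 9
361: h=9, h2=2, probe 9,11,0 => slot 0
68: h=5 => slot 5
462: h=11, h2=7, probe 11,5,12 => slot 12
224: h=5, h2=9, probe 5,1 => slot 1
118: h=2, h2=11, probe 2,0,11,9,7 => slot 7
Table: [361, 224, 274, -, -, 68, -, 118, -, 982, -, 878, 462]
Lookup 462: h=11, h2=7, probe 11,5,12 → found at 12.

3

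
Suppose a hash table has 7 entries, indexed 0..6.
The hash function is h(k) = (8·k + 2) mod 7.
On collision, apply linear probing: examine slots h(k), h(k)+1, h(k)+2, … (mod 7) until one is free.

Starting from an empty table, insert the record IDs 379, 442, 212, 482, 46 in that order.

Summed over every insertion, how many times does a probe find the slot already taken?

379: h=3 -> slot 3
442: h=3, probe 3,4 -> slot 4
212: h=4, probe 4,5 -> slot 5
482: h=1 -> slot 1
46: h=6 -> slot 6
Table: [∅, 482, ∅, 379, 442, 212, 46]

2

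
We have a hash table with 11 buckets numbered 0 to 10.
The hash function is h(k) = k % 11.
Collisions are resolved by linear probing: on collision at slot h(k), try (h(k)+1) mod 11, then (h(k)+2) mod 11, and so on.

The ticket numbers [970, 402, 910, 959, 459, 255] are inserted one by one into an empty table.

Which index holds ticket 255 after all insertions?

4

970 hashes to 2; slot 2 is free → place at 2.
402 hashes to 6; slot 6 is free → place at 6.
910 hashes to 8; slot 8 is free → place at 8.
959 hashes to 2; 2 taken → place at 3.
459 hashes to 8; 8 taken → place at 9.
255 hashes to 2; 2,3 taken → place at 4.
Table: [-, -, 970, 959, 255, -, 402, -, 910, 459, -]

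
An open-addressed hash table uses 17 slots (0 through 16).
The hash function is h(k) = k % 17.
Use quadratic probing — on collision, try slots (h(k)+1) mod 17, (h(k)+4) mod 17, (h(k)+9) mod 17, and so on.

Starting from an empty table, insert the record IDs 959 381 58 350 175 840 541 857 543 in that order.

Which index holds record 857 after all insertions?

6

959 hashes to 7; slot 7 is free => place at 7.
381 hashes to 7; 7 taken => place at 8.
58 hashes to 7; 7,8 taken => place at 11.
350 hashes to 10; slot 10 is free => place at 10.
175 hashes to 5; slot 5 is free => place at 5.
840 hashes to 7; 7,8,11 taken => place at 16.
541 hashes to 14; slot 14 is free => place at 14.
857 hashes to 7; 7,8,11,16 taken => place at 6.
543 hashes to 16; 16 taken => place at 0.
Table: [543, ., ., ., ., 175, 857, 959, 381, ., 350, 58, ., ., 541, ., 840]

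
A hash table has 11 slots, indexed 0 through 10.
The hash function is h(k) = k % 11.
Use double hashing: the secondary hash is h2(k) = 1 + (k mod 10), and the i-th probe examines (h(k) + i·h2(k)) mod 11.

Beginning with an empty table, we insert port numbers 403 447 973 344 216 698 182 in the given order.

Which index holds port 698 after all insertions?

1

403 hashes to 7; slot 7 is free → place at 7.
447 hashes to 7, h2=8; 7 taken → place at 4.
973 hashes to 5; slot 5 is free → place at 5.
344 hashes to 3; slot 3 is free → place at 3.
216 hashes to 7, h2=7; 7,3 taken → place at 10.
698 hashes to 5, h2=9; 5,3 taken → place at 1.
182 hashes to 6; slot 6 is free → place at 6.
Table: [—, 698, —, 344, 447, 973, 182, 403, —, —, 216]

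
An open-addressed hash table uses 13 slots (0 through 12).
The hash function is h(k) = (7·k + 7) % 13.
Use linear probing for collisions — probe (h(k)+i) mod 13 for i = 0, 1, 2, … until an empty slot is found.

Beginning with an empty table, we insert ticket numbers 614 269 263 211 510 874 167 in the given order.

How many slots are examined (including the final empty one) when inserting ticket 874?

6

614: h=2 -> slot 2
269: h=5 -> slot 5
263: h=2, probe 2,3 -> slot 3
211: h=2, probe 2,3,4 -> slot 4
510: h=2, probe 2,3,4,5,6 -> slot 6
874: h=2, probe 2,3,4,5,6,7 -> slot 7
167: h=6, probe 6,7,8 -> slot 8
Table: [., ., 614, 263, 211, 269, 510, 874, 167, ., ., ., .]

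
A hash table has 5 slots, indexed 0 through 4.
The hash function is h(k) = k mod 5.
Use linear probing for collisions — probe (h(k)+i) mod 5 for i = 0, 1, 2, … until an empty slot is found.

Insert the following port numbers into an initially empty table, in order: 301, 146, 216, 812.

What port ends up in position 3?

301 hashes to 1; slot 1 is free => place at 1.
146 hashes to 1; 1 taken => place at 2.
216 hashes to 1; 1,2 taken => place at 3.
812 hashes to 2; 2,3 taken => place at 4.
Table: [_, 301, 146, 216, 812]

216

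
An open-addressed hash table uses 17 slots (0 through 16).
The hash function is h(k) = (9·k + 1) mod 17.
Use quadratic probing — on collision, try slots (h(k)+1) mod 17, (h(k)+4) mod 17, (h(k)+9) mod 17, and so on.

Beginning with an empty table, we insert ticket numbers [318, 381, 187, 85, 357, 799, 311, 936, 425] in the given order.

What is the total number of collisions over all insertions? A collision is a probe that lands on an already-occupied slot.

318: h=7 → slot 7
381: h=13 → slot 13
187: h=1 → slot 1
85: h=1, probe 1,2 → slot 2
357: h=1, probe 1,2,5 → slot 5
799: h=1, probe 1,2,5,10 → slot 10
311: h=12 → slot 12
936: h=10, probe 10,11 → slot 11
425: h=1, probe 1,2,5,10,0 → slot 0
Table: [425, 187, 85, —, —, 357, —, 318, —, —, 799, 936, 311, 381, —, —, —]

11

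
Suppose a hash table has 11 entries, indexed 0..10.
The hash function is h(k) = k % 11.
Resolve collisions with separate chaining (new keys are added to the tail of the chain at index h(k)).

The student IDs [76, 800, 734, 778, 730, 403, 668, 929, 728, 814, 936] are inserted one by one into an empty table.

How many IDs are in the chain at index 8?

4

Insert 76: h=10, bucket 10 empty -> new chain.
Insert 800: h=8, bucket 8 empty -> new chain.
Insert 734: h=8, bucket 8 nonempty -> append to chain.
Insert 778: h=8, bucket 8 nonempty -> append to chain.
Insert 730: h=4, bucket 4 empty -> new chain.
Insert 403: h=7, bucket 7 empty -> new chain.
Insert 668: h=8, bucket 8 nonempty -> append to chain.
Insert 929: h=5, bucket 5 empty -> new chain.
Insert 728: h=2, bucket 2 empty -> new chain.
Insert 814: h=0, bucket 0 empty -> new chain.
Insert 936: h=1, bucket 1 empty -> new chain.
Final buckets:
0: 814
1: 936
2: 728
3: .
4: 730
5: 929
6: .
7: 403
8: 800 -> 734 -> 778 -> 668
9: .
10: 76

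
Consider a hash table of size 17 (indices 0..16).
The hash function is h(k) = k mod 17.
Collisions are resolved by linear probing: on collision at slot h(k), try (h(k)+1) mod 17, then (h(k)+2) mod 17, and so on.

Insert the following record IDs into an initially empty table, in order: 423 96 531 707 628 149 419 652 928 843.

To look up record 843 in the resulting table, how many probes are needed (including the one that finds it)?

8

Insert 423: h=15, slot 15 empty => index 15.
Insert 96: h=11, slot 11 empty => index 11.
Insert 531: h=4, slot 4 empty => index 4.
Insert 707: h=10, slot 10 empty => index 10.
Insert 628: h=16, slot 16 empty => index 16.
Insert 149: h=13, slot 13 empty => index 13.
Insert 419: h=11, slot 11 occupied => index 12.
Insert 652: h=6, slot 6 empty => index 6.
Insert 928: h=10, slots 10,11,12,13 occupied => index 14.
Insert 843: h=10, slots 10,11,12,13,14,15,16 occupied => index 0.
Table: [843, -, -, -, 531, -, 652, -, -, -, 707, 96, 419, 149, 928, 423, 628]
Lookup 843: h=10, probe 10,11,12,13,14,15,16,0 → found at 0.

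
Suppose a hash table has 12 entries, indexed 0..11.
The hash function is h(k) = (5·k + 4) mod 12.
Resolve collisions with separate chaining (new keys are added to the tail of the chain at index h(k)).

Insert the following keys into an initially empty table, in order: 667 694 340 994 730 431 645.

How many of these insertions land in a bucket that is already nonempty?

667 -> bucket 3
694 -> bucket 6
340 -> bucket 0
994 -> bucket 6 (collision)
730 -> bucket 6 (collision)
431 -> bucket 11
645 -> bucket 1
Final buckets:
0: 340
1: 645
2: .
3: 667
4: .
5: .
6: 694 -> 994 -> 730
7: .
8: .
9: .
10: .
11: 431

2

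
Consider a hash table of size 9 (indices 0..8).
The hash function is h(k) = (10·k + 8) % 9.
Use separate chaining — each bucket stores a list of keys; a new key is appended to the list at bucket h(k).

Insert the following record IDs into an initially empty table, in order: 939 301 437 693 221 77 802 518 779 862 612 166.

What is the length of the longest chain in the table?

5

939 -> bucket 2
301 -> bucket 3
437 -> bucket 4
693 -> bucket 8
221 -> bucket 4 (collision)
77 -> bucket 4 (collision)
802 -> bucket 0
518 -> bucket 4 (collision)
779 -> bucket 4 (collision)
862 -> bucket 6
612 -> bucket 8 (collision)
166 -> bucket 3 (collision)
Final buckets:
0: 802
1: —
2: 939
3: 301 -> 166
4: 437 -> 221 -> 77 -> 518 -> 779
5: —
6: 862
7: —
8: 693 -> 612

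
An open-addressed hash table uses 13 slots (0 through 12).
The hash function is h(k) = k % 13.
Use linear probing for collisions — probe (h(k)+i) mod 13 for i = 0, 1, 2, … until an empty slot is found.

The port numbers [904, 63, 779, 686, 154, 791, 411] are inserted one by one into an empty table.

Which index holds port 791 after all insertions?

1

Insert 904: h=7, slot 7 empty → index 7.
Insert 63: h=11, slot 11 empty → index 11.
Insert 779: h=12, slot 12 empty → index 12.
Insert 686: h=10, slot 10 empty → index 10.
Insert 154: h=11, slots 11,12 occupied → index 0.
Insert 791: h=11, slots 11,12,0 occupied → index 1.
Insert 411: h=8, slot 8 empty → index 8.
Table: [154, 791, ∅, ∅, ∅, ∅, ∅, 904, 411, ∅, 686, 63, 779]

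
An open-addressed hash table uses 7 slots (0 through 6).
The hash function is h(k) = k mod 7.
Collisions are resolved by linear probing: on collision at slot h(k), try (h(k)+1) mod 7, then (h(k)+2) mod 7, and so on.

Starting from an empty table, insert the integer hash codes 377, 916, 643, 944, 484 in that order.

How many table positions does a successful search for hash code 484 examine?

Insert 377: h=6, slot 6 empty => index 6.
Insert 916: h=6, slot 6 occupied => index 0.
Insert 643: h=6, slots 6,0 occupied => index 1.
Insert 944: h=6, slots 6,0,1 occupied => index 2.
Insert 484: h=1, slots 1,2 occupied => index 3.
Table: [916, 643, 944, 484, ., ., 377]
Lookup 484: h=1, probe 1,2,3 → found at 3.

3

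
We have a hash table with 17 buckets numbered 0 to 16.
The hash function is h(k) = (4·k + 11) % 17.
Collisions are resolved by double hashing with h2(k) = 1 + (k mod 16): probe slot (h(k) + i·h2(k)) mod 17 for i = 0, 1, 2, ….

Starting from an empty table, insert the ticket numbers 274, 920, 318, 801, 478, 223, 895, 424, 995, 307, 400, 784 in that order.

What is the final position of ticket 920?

11

274 hashes to 2; slot 2 is free => place at 2.
920 hashes to 2, h2=9; 2 taken => place at 11.
318 hashes to 8; slot 8 is free => place at 8.
801 hashes to 2, h2=2; 2 taken => place at 4.
478 hashes to 2, h2=15; 2 taken => place at 0.
223 hashes to 2, h2=16; 2 taken => place at 1.
895 hashes to 4, h2=16; 4 taken => place at 3.
424 hashes to 7; slot 7 is free => place at 7.
995 hashes to 13; slot 13 is free => place at 13.
307 hashes to 15; slot 15 is free => place at 15.
400 hashes to 13, h2=1; 13 taken => place at 14.
784 hashes to 2, h2=1; 2,3,4 taken => place at 5.
Table: [478, 223, 274, 895, 801, 784, ∅, 424, 318, ∅, ∅, 920, ∅, 995, 400, 307, ∅]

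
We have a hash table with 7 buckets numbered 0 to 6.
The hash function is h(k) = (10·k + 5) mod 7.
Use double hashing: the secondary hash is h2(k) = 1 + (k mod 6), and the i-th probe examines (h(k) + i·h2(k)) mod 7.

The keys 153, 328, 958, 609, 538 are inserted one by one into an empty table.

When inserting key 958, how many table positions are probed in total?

3

153 hashes to 2; slot 2 is free => place at 2.
328 hashes to 2, h2=5; 2 taken => place at 0.
958 hashes to 2, h2=5; 2,0 taken => place at 5.
609 hashes to 5, h2=4; 5,2 taken => place at 6.
538 hashes to 2, h2=5; 2,0,5 taken => place at 3.
Table: [328, —, 153, 538, —, 958, 609]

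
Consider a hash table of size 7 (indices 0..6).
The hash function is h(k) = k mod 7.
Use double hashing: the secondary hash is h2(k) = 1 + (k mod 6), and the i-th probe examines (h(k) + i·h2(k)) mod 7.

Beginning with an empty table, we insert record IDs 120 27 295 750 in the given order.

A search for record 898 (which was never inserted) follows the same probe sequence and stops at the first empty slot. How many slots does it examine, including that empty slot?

120: h=1 => slot 1
27: h=6 => slot 6
295: h=1, h2=2, probe 1,3 => slot 3
750: h=1, h2=1, probe 1,2 => slot 2
Table: [., 120, 750, 295, ., ., 27]
Lookup 898: h=2, h2=5, probe 2,0 → slot 0 empty, not found.

2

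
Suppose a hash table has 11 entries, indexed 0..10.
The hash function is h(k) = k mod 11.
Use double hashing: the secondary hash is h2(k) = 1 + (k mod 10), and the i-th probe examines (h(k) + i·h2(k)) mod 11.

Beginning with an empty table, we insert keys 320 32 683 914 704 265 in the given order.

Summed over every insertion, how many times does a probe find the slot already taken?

3

320: h=1 -> slot 1
32: h=10 -> slot 10
683: h=1, h2=4, probe 1,5 -> slot 5
914: h=1, h2=5, probe 1,6 -> slot 6
704: h=0 -> slot 0
265: h=1, h2=6, probe 1,7 -> slot 7
Table: [704, 320, _, _, _, 683, 914, 265, _, _, 32]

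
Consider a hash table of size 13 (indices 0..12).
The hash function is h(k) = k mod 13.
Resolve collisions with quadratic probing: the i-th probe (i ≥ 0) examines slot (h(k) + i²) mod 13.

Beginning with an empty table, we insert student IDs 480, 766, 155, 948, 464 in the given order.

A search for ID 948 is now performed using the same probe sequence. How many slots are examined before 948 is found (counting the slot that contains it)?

4

480: h=12 → slot 12
766: h=12, probe 12,0 → slot 0
155: h=12, probe 12,0,3 → slot 3
948: h=12, probe 12,0,3,8 → slot 8
464: h=9 → slot 9
Table: [766, ∅, ∅, 155, ∅, ∅, ∅, ∅, 948, 464, ∅, ∅, 480]
Lookup 948: h=12, probe 12,0,3,8 → found at 8.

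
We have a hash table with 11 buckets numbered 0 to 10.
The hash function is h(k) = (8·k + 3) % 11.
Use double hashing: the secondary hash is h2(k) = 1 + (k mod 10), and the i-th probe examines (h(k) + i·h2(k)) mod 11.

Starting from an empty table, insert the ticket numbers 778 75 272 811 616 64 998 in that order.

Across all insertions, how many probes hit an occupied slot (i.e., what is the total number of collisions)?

778 hashes to 1; slot 1 is free → place at 1.
75 hashes to 9; slot 9 is free → place at 9.
272 hashes to 1, h2=3; 1 taken → place at 4.
811 hashes to 1, h2=2; 1 taken → place at 3.
616 hashes to 3, h2=7; 3 taken → place at 10.
64 hashes to 9, h2=5; 9,3 taken → place at 8.
998 hashes to 1, h2=9; 1,10,8 taken → place at 6.
Table: [_, 778, _, 811, 272, _, 998, _, 64, 75, 616]

8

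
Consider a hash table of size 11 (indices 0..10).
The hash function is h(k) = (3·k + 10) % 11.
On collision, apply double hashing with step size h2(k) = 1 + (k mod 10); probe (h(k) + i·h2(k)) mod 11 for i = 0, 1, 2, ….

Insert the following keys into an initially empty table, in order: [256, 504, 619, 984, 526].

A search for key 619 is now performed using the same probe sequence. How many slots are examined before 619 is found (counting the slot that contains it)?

2

256: h=8 → slot 8
504: h=4 → slot 4
619: h=8, h2=10, probe 8,7 → slot 7
984: h=3 → slot 3
526: h=4, h2=7, probe 4,0 → slot 0
Table: [526, _, _, 984, 504, _, _, 619, 256, _, _]
Lookup 619: h=8, h2=10, probe 8,7 → found at 7.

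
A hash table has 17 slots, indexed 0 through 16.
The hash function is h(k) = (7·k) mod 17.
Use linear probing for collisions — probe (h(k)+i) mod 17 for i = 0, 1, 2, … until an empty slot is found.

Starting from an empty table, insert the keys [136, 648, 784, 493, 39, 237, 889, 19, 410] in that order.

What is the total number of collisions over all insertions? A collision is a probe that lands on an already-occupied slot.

14

136: h=0 => slot 0
648: h=14 => slot 14
784: h=14, probe 14,15 => slot 15
493: h=0, probe 0,1 => slot 1
39: h=1, probe 1,2 => slot 2
237: h=10 => slot 10
889: h=1, probe 1,2,3 => slot 3
19: h=14, probe 14,15,16 => slot 16
410: h=14, probe 14,15,16,0,1,2,3,4 => slot 4
Table: [136, 493, 39, 889, 410, _, _, _, _, _, 237, _, _, _, 648, 784, 19]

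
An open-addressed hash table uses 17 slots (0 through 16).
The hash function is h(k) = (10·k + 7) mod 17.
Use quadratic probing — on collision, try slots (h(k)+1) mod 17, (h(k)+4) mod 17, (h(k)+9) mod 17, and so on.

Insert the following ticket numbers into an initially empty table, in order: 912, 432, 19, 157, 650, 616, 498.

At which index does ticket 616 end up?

0

Insert 912: h=15, slot 15 empty => index 15.
Insert 432: h=9, slot 9 empty => index 9.
Insert 19: h=10, slot 10 empty => index 10.
Insert 157: h=13, slot 13 empty => index 13.
Insert 650: h=13, slot 13 occupied => index 14.
Insert 616: h=13, slots 13,14 occupied => index 0.
Insert 498: h=6, slot 6 empty => index 6.
Table: [616, -, -, -, -, -, 498, -, -, 432, 19, -, -, 157, 650, 912, -]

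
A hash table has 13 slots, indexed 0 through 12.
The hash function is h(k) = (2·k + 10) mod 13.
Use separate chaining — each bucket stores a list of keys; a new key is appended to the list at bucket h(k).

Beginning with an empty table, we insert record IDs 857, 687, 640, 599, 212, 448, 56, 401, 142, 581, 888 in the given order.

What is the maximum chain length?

3

857 -> bucket 8
687 -> bucket 6
640 -> bucket 3
599 -> bucket 12
212 -> bucket 5
448 -> bucket 9
56 -> bucket 5 (collision)
401 -> bucket 6 (collision)
142 -> bucket 8 (collision)
581 -> bucket 2
888 -> bucket 5 (collision)
Final buckets:
0: .
1: .
2: 581
3: 640
4: .
5: 212 -> 56 -> 888
6: 687 -> 401
7: .
8: 857 -> 142
9: 448
10: .
11: .
12: 599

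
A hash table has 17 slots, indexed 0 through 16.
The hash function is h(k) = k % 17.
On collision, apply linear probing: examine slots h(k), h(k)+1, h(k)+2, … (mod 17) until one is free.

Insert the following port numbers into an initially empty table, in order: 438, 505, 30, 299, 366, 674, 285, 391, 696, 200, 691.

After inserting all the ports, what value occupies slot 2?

691

Insert 438: h=13, slot 13 empty → index 13.
Insert 505: h=12, slot 12 empty → index 12.
Insert 30: h=13, slot 13 occupied → index 14.
Insert 299: h=10, slot 10 empty → index 10.
Insert 366: h=9, slot 9 empty → index 9.
Insert 674: h=11, slot 11 empty → index 11.
Insert 285: h=13, slots 13,14 occupied → index 15.
Insert 391: h=0, slot 0 empty → index 0.
Insert 696: h=16, slot 16 empty → index 16.
Insert 200: h=13, slots 13,14,15,16,0 occupied → index 1.
Insert 691: h=11, slots 11,12,13,14,15,16,0,1 occupied → index 2.
Table: [391, 200, 691, -, -, -, -, -, -, 366, 299, 674, 505, 438, 30, 285, 696]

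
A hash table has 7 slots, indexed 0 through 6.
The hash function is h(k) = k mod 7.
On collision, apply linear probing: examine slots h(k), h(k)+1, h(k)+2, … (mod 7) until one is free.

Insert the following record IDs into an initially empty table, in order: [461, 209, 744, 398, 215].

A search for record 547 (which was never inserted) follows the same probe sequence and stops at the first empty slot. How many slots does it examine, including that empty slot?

Insert 461: h=6, slot 6 empty → index 6.
Insert 209: h=6, slot 6 occupied → index 0.
Insert 744: h=2, slot 2 empty → index 2.
Insert 398: h=6, slots 6,0 occupied → index 1.
Insert 215: h=5, slot 5 empty → index 5.
Table: [209, 398, 744, ., ., 215, 461]
Lookup 547: h=1, probe 1,2,3 → slot 3 empty, not found.

3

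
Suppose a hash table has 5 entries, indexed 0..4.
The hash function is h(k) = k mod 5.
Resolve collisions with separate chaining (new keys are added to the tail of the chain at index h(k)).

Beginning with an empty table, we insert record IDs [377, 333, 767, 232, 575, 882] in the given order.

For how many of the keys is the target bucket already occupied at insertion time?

Insert 377: h=2, bucket 2 empty → new chain.
Insert 333: h=3, bucket 3 empty → new chain.
Insert 767: h=2, bucket 2 nonempty → append to chain.
Insert 232: h=2, bucket 2 nonempty → append to chain.
Insert 575: h=0, bucket 0 empty → new chain.
Insert 882: h=2, bucket 2 nonempty → append to chain.
Final buckets:
0: 575
1: ∅
2: 377 -> 767 -> 232 -> 882
3: 333
4: ∅

3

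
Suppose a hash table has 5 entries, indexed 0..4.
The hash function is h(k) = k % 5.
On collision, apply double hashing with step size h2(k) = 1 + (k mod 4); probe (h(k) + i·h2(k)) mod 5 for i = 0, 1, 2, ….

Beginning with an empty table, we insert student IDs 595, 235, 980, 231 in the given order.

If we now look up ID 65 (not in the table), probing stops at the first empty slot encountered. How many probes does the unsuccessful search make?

2

595: h=0 -> slot 0
235: h=0, h2=4, probe 0,4 -> slot 4
980: h=0, h2=1, probe 0,1 -> slot 1
231: h=1, h2=4, probe 1,0,4,3 -> slot 3
Table: [595, 980, ∅, 231, 235]
Lookup 65: h=0, h2=2, probe 0,2 → slot 2 empty, not found.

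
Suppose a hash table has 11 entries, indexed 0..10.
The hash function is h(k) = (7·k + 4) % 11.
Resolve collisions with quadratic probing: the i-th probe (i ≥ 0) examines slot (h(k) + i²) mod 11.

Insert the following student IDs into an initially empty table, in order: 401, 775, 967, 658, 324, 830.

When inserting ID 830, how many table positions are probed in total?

4

401: h=6 => slot 6
775: h=6, probe 6,7 => slot 7
967: h=8 => slot 8
658: h=1 => slot 1
324: h=6, probe 6,7,10 => slot 10
830: h=6, probe 6,7,10,4 => slot 4
Table: [-, 658, -, -, 830, -, 401, 775, 967, -, 324]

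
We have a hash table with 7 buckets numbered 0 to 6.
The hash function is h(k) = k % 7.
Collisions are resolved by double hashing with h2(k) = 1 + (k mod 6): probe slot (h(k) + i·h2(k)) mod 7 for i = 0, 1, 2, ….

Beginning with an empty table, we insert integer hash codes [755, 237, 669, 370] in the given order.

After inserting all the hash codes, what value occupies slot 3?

237

755: h=6 → slot 6
237: h=6, h2=4, probe 6,3 → slot 3
669: h=4 → slot 4
370: h=6, h2=5, probe 6,4,2 → slot 2
Table: [∅, ∅, 370, 237, 669, ∅, 755]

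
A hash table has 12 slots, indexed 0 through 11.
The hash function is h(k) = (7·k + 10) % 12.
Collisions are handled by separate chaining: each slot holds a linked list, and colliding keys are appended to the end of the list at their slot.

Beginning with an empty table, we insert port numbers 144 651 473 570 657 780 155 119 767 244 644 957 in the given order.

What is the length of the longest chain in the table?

144 -> bucket 10
651 -> bucket 7
473 -> bucket 9
570 -> bucket 4
657 -> bucket 1
780 -> bucket 10 (collision)
155 -> bucket 3
119 -> bucket 3 (collision)
767 -> bucket 3 (collision)
244 -> bucket 2
644 -> bucket 6
957 -> bucket 1 (collision)
Final buckets:
0: —
1: 657 -> 957
2: 244
3: 155 -> 119 -> 767
4: 570
5: —
6: 644
7: 651
8: —
9: 473
10: 144 -> 780
11: —

3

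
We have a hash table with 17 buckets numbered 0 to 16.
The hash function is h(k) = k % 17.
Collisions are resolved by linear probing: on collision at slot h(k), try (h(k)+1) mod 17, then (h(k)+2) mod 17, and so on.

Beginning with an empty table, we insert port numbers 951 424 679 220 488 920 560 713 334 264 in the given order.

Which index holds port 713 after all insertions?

951 hashes to 16; slot 16 is free => place at 16.
424 hashes to 16; 16 taken => place at 0.
679 hashes to 16; 16,0 taken => place at 1.
220 hashes to 16; 16,0,1 taken => place at 2.
488 hashes to 12; slot 12 is free => place at 12.
920 hashes to 2; 2 taken => place at 3.
560 hashes to 16; 16,0,1,2,3 taken => place at 4.
713 hashes to 16; 16,0,1,2,3,4 taken => place at 5.
334 hashes to 11; slot 11 is free => place at 11.
264 hashes to 9; slot 9 is free => place at 9.
Table: [424, 679, 220, 920, 560, 713, -, -, -, 264, -, 334, 488, -, -, -, 951]

5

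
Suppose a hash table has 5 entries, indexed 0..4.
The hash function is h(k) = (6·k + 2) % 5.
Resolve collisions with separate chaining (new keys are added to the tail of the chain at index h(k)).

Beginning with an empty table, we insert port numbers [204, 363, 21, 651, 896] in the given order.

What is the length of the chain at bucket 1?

Insert 204: h=1, bucket 1 empty → new chain.
Insert 363: h=0, bucket 0 empty → new chain.
Insert 21: h=3, bucket 3 empty → new chain.
Insert 651: h=3, bucket 3 nonempty → append to chain.
Insert 896: h=3, bucket 3 nonempty → append to chain.
Final buckets:
0: 363
1: 204
2: -
3: 21 -> 651 -> 896
4: -

1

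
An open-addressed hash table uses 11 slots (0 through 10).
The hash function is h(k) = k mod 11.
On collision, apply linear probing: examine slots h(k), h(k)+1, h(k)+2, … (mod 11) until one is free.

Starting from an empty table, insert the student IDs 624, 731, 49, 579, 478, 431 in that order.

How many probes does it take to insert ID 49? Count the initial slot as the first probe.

2

624: h=8 => slot 8
731: h=5 => slot 5
49: h=5, probe 5,6 => slot 6
579: h=7 => slot 7
478: h=5, probe 5,6,7,8,9 => slot 9
431: h=2 => slot 2
Table: [., ., 431, ., ., 731, 49, 579, 624, 478, .]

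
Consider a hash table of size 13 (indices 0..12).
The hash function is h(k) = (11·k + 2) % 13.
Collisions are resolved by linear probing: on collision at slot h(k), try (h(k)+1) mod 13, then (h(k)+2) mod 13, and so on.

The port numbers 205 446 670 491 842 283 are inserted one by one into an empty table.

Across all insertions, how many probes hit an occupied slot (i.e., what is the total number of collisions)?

205: h=8 -> slot 8
446: h=7 -> slot 7
670: h=1 -> slot 1
491: h=8, probe 8,9 -> slot 9
842: h=8, probe 8,9,10 -> slot 10
283: h=8, probe 8,9,10,11 -> slot 11
Table: [_, 670, _, _, _, _, _, 446, 205, 491, 842, 283, _]

6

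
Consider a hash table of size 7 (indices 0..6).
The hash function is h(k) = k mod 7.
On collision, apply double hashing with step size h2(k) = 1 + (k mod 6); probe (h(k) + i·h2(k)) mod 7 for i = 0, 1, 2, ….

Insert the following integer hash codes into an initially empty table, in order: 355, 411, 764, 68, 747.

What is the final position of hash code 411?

355 hashes to 5; slot 5 is free -> place at 5.
411 hashes to 5, h2=4; 5 taken -> place at 2.
764 hashes to 1; slot 1 is free -> place at 1.
68 hashes to 5, h2=3; 5,1 taken -> place at 4.
747 hashes to 5, h2=4; 5,2 taken -> place at 6.
Table: [∅, 764, 411, ∅, 68, 355, 747]

2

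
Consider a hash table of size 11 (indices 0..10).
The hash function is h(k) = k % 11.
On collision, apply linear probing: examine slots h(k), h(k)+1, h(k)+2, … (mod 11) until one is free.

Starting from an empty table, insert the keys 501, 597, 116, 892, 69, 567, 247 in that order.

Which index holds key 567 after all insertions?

501 hashes to 6; slot 6 is free -> place at 6.
597 hashes to 3; slot 3 is free -> place at 3.
116 hashes to 6; 6 taken -> place at 7.
892 hashes to 1; slot 1 is free -> place at 1.
69 hashes to 3; 3 taken -> place at 4.
567 hashes to 6; 6,7 taken -> place at 8.
247 hashes to 5; slot 5 is free -> place at 5.
Table: [_, 892, _, 597, 69, 247, 501, 116, 567, _, _]

8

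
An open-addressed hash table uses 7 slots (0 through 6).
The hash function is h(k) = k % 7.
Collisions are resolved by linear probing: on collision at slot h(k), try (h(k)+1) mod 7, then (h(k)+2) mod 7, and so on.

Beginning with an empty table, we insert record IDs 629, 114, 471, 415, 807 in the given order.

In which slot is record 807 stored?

629 hashes to 6; slot 6 is free => place at 6.
114 hashes to 2; slot 2 is free => place at 2.
471 hashes to 2; 2 taken => place at 3.
415 hashes to 2; 2,3 taken => place at 4.
807 hashes to 2; 2,3,4 taken => place at 5.
Table: [-, -, 114, 471, 415, 807, 629]

5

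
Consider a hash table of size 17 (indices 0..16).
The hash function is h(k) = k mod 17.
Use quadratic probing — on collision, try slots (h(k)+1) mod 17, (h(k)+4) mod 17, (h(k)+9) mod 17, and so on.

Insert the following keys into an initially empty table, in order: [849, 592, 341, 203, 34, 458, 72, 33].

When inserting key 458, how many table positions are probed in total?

3

849 hashes to 16; slot 16 is free => place at 16.
592 hashes to 14; slot 14 is free => place at 14.
341 hashes to 1; slot 1 is free => place at 1.
203 hashes to 16; 16 taken => place at 0.
34 hashes to 0; 0,1 taken => place at 4.
458 hashes to 16; 16,0 taken => place at 3.
72 hashes to 4; 4 taken => place at 5.
33 hashes to 16; 16,0,3 taken => place at 8.
Table: [203, 341, ., 458, 34, 72, ., ., 33, ., ., ., ., ., 592, ., 849]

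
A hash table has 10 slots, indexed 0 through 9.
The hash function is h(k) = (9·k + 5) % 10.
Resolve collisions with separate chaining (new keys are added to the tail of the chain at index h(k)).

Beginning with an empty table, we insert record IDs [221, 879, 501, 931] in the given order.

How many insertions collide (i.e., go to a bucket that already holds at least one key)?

2

Insert 221: h=4, bucket 4 empty -> new chain.
Insert 879: h=6, bucket 6 empty -> new chain.
Insert 501: h=4, bucket 4 nonempty -> append to chain.
Insert 931: h=4, bucket 4 nonempty -> append to chain.
Final buckets:
0: .
1: .
2: .
3: .
4: 221 -> 501 -> 931
5: .
6: 879
7: .
8: .
9: .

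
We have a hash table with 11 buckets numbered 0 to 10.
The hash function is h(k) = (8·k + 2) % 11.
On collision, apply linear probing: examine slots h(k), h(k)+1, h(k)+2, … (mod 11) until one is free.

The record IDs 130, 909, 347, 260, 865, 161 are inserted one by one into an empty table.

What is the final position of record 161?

7

130: h=8 → slot 8
909: h=3 → slot 3
347: h=6 → slot 6
260: h=3, probe 3,4 → slot 4
865: h=3, probe 3,4,5 → slot 5
161: h=3, probe 3,4,5,6,7 → slot 7
Table: [∅, ∅, ∅, 909, 260, 865, 347, 161, 130, ∅, ∅]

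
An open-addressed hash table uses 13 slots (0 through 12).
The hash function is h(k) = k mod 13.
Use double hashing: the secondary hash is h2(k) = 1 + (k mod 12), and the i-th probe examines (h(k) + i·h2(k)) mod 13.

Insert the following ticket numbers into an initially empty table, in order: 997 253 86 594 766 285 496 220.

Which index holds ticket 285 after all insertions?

997: h=9 => slot 9
253: h=6 => slot 6
86: h=8 => slot 8
594: h=9, h2=7, probe 9,3 => slot 3
766: h=12 => slot 12
285: h=12, h2=10, probe 12,9,6,3,0 => slot 0
496: h=2 => slot 2
220: h=12, h2=5, probe 12,4 => slot 4
Table: [285, ., 496, 594, 220, ., 253, ., 86, 997, ., ., 766]

0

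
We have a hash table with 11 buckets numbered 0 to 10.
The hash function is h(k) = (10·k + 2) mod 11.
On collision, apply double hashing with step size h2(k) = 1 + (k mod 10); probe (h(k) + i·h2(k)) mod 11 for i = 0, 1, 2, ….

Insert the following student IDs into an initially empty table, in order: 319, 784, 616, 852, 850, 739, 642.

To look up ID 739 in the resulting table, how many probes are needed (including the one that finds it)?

5

Insert 319: h=2, slot 2 empty -> index 2.
Insert 784: h=10, slot 10 empty -> index 10.
Insert 616: h=2, h2=7, slot 2 occupied -> index 9.
Insert 852: h=8, slot 8 empty -> index 8.
Insert 850: h=10, h2=1, slot 10 occupied -> index 0.
Insert 739: h=0, h2=10, slots 0,10,9,8 occupied -> index 7.
Insert 642: h=9, h2=3, slot 9 occupied -> index 1.
Table: [850, 642, 319, _, _, _, _, 739, 852, 616, 784]
Lookup 739: h=0, h2=10, probe 0,10,9,8,7 → found at 7.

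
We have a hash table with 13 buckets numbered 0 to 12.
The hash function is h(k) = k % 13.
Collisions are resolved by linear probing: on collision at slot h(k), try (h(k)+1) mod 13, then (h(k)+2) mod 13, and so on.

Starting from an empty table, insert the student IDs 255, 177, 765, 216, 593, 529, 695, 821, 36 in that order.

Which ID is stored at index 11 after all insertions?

765

255: h=8 => slot 8
177: h=8, probe 8,9 => slot 9
765: h=11 => slot 11
216: h=8, probe 8,9,10 => slot 10
593: h=8, probe 8,9,10,11,12 => slot 12
529: h=9, probe 9,10,11,12,0 => slot 0
695: h=6 => slot 6
821: h=2 => slot 2
36: h=10, probe 10,11,12,0,1 => slot 1
Table: [529, 36, 821, ∅, ∅, ∅, 695, ∅, 255, 177, 216, 765, 593]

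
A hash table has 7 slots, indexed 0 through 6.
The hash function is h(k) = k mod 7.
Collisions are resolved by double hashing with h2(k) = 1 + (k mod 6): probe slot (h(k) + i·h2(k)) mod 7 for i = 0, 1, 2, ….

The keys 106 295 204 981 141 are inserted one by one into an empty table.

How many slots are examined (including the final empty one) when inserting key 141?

4

106 hashes to 1; slot 1 is free -> place at 1.
295 hashes to 1, h2=2; 1 taken -> place at 3.
204 hashes to 1, h2=1; 1 taken -> place at 2.
981 hashes to 1, h2=4; 1 taken -> place at 5.
141 hashes to 1, h2=4; 1,5,2 taken -> place at 6.
Table: [., 106, 204, 295, ., 981, 141]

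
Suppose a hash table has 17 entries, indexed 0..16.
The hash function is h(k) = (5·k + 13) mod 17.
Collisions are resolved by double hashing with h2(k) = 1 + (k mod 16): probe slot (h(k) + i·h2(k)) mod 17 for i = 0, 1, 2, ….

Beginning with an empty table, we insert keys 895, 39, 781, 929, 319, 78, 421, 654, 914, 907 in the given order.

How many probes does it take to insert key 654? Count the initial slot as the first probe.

895 hashes to 0; slot 0 is free -> place at 0.
39 hashes to 4; slot 4 is free -> place at 4.
781 hashes to 8; slot 8 is free -> place at 8.
929 hashes to 0, h2=2; 0 taken -> place at 2.
319 hashes to 10; slot 10 is free -> place at 10.
78 hashes to 12; slot 12 is free -> place at 12.
421 hashes to 10, h2=6; 10 taken -> place at 16.
654 hashes to 2, h2=15; 2,0 taken -> place at 15.
914 hashes to 10, h2=3; 10 taken -> place at 13.
907 hashes to 9; slot 9 is free -> place at 9.
Table: [895, —, 929, —, 39, —, —, —, 781, 907, 319, —, 78, 914, —, 654, 421]

3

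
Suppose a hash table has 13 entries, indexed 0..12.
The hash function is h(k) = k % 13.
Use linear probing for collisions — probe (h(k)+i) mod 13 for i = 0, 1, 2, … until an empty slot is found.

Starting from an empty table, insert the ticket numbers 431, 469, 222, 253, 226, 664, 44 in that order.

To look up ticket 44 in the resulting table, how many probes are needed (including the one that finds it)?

431: h=2 -> slot 2
469: h=1 -> slot 1
222: h=1, probe 1,2,3 -> slot 3
253: h=6 -> slot 6
226: h=5 -> slot 5
664: h=1, probe 1,2,3,4 -> slot 4
44: h=5, probe 5,6,7 -> slot 7
Table: [., 469, 431, 222, 664, 226, 253, 44, ., ., ., ., .]
Lookup 44: h=5, probe 5,6,7 → found at 7.

3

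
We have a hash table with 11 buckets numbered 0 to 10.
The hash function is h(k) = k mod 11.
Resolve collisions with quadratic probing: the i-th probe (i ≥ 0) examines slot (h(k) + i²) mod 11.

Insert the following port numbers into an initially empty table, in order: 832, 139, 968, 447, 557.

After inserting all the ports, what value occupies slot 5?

Insert 832: h=7, slot 7 empty → index 7.
Insert 139: h=7, slot 7 occupied → index 8.
Insert 968: h=0, slot 0 empty → index 0.
Insert 447: h=7, slots 7,8,0 occupied → index 5.
Insert 557: h=7, slots 7,8,0,5 occupied → index 1.
Table: [968, 557, -, -, -, 447, -, 832, 139, -, -]

447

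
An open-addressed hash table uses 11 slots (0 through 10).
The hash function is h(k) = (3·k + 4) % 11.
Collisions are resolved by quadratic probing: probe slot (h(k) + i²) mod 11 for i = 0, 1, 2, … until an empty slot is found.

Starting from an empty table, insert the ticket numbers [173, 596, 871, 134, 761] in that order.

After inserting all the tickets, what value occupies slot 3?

134

Insert 173: h=6, slot 6 empty -> index 6.
Insert 596: h=10, slot 10 empty -> index 10.
Insert 871: h=10, slot 10 occupied -> index 0.
Insert 134: h=10, slots 10,0 occupied -> index 3.
Insert 761: h=10, slots 10,0,3 occupied -> index 8.
Table: [871, ∅, ∅, 134, ∅, ∅, 173, ∅, 761, ∅, 596]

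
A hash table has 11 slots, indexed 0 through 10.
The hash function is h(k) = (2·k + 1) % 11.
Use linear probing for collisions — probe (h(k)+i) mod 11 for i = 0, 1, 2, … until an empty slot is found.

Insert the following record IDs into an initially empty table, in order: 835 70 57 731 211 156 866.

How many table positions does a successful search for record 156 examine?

Insert 835: h=10, slot 10 empty -> index 10.
Insert 70: h=9, slot 9 empty -> index 9.
Insert 57: h=5, slot 5 empty -> index 5.
Insert 731: h=0, slot 0 empty -> index 0.
Insert 211: h=5, slot 5 occupied -> index 6.
Insert 156: h=5, slots 5,6 occupied -> index 7.
Insert 866: h=6, slots 6,7 occupied -> index 8.
Table: [731, —, —, —, —, 57, 211, 156, 866, 70, 835]
Lookup 156: h=5, probe 5,6,7 → found at 7.

3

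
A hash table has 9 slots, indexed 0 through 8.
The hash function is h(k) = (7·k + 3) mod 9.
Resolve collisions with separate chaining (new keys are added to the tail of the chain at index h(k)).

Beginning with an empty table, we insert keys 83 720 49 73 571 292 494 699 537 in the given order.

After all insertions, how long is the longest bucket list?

3

Insert 83: h=8, bucket 8 empty -> new chain.
Insert 720: h=3, bucket 3 empty -> new chain.
Insert 49: h=4, bucket 4 empty -> new chain.
Insert 73: h=1, bucket 1 empty -> new chain.
Insert 571: h=4, bucket 4 nonempty -> append to chain.
Insert 292: h=4, bucket 4 nonempty -> append to chain.
Insert 494: h=5, bucket 5 empty -> new chain.
Insert 699: h=0, bucket 0 empty -> new chain.
Insert 537: h=0, bucket 0 nonempty -> append to chain.
Final buckets:
0: 699 -> 537
1: 73
2: _
3: 720
4: 49 -> 571 -> 292
5: 494
6: _
7: _
8: 83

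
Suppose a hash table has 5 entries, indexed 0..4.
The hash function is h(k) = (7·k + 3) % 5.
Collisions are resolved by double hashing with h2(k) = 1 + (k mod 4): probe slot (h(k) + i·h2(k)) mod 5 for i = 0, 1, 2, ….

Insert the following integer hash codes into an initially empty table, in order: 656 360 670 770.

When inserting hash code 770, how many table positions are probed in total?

3

656: h=0 => slot 0
360: h=3 => slot 3
670: h=3, h2=3, probe 3,1 => slot 1
770: h=3, h2=3, probe 3,1,4 => slot 4
Table: [656, 670, ., 360, 770]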